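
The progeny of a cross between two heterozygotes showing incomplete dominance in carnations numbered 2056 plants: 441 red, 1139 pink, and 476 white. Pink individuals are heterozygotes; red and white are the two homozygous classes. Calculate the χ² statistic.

With incomplete dominance, a heterozygote × heterozygote cross gives a 1:2:1 phenotypic ratio.
Total ratio parts = 4. Expected numbers out of 2056:
  red: 2056 × 1/4 = 514
  pink: 2056 × 2/4 = 1028
  white: 2056 × 1/4 = 514
χ² = Σ (O − E)² / E
  red: (441 − 514)² / 514 = 10.3677
  pink: (1139 − 1028)² / 1028 = 11.9854
  white: (476 − 514)² / 514 = 2.8093
χ² = 10.3677 + 11.9854 + 2.8093 = 25.1624 ≈ 25.162

25.162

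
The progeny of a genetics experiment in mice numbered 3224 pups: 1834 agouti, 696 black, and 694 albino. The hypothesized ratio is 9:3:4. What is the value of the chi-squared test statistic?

Total ratio parts = 16. Expected numbers out of 3224:
  agouti: 3224 × 9/16 = 1813.5
  black: 3224 × 3/16 = 604.5
  albino: 3224 × 4/16 = 806
χ² = Σ (O − E)² / E
  agouti: (1834 − 1813.5)² / 1813.5 = 0.2317
  black: (696 − 604.5)² / 604.5 = 13.8499
  albino: (694 − 806)² / 806 = 15.5633
χ² = 0.2317 + 13.8499 + 15.5633 = 29.6449 ≈ 29.645

29.645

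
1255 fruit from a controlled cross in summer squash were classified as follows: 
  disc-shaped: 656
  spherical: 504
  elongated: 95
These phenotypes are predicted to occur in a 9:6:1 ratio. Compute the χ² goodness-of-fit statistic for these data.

9.397

Total ratio parts = 16. Expected numbers out of 1255:
  disc-shaped: 1255 × 9/16 = 705.9375
  spherical: 1255 × 6/16 = 470.625
  elongated: 1255 × 1/16 = 78.4375
χ² = Σ (O − E)² / E
  disc-shaped: (656 − 705.9375)² / 705.9375 = 3.5325
  spherical: (504 − 470.625)² / 470.625 = 2.3668
  elongated: (95 − 78.4375)² / 78.4375 = 3.4973
χ² = 3.5325 + 2.3668 + 3.4973 = 9.3966 ≈ 9.397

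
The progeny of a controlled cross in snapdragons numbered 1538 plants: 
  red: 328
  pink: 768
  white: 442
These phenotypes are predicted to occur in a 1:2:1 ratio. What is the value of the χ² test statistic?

16.902

Under the 1:2:1 hypothesis (Σ ratio = 4, N = 1538):
  red: 1538 × 1/4 = 384.5
  pink: 1538 × 2/4 = 769
  white: 1538 × 1/4 = 384.5
χ² = Σ (O − E)² / E
  red: (328 − 384.5)² / 384.5 = 8.3023
  pink: (768 − 769)² / 769 = 0.0013
  white: (442 − 384.5)² / 384.5 = 8.5988
χ² = 8.3023 + 0.0013 + 8.5988 = 16.9024 ≈ 16.902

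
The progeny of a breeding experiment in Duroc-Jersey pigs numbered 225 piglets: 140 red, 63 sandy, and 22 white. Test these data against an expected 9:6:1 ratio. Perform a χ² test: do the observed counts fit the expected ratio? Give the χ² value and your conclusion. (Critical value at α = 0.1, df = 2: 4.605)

Total ratio parts = 16. Expected numbers out of 225:
  red: 225 × 9/16 = 126.5625
  sandy: 225 × 6/16 = 84.375
  white: 225 × 1/16 = 14.0625
χ² = Σ (O − E)² / E
  red: (140 − 126.5625)² / 126.5625 = 1.4267
  sandy: (63 − 84.375)² / 84.375 = 5.4150
  white: (22 − 14.0625)² / 14.0625 = 4.4803
χ² = 1.4267 + 5.4150 + 4.4803 = 11.322
Degrees of freedom = 3 − 1 = 2; critical value at α = 0.1 is 4.605.
Since 11.322 > 4.605, we reject the null hypothesis — the data do not fit the 9:6:1 ratio.

11.322; not consistent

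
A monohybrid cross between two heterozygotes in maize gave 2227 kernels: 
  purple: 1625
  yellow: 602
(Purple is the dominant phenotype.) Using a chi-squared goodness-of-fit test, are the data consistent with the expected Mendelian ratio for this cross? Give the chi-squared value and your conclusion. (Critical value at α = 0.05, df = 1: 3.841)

4.904; not consistent

For a monohybrid cross between heterozygotes with complete dominance, the expected phenotypic ratio is 3:1.
Expected counts for N = 2227 under a 3:1 ratio (total parts = 4):
  purple: 2227 × 3/4 = 1670.25
  yellow: 2227 × 1/4 = 556.75
χ² = Σ (O − E)² / E
  purple: (1625 − 1670.25)² / 1670.25 = 1.2259
  yellow: (602 − 556.75)² / 556.75 = 3.6777
χ² = 1.2259 + 3.6777 = 4.9036 ≈ 4.904
Degrees of freedom = 2 − 1 = 1; critical value at α = 0.05 is 3.841.
Since 4.904 > 3.841, we reject the null hypothesis — the data do not fit the 3:1 ratio.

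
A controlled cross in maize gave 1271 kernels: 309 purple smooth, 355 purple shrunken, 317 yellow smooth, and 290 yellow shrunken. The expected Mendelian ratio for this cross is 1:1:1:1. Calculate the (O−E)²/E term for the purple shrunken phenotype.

Under the 1:1:1:1 hypothesis (Σ ratio = 4, N = 1271):
  purple smooth: 1271 × 1/4 = 317.75
  purple shrunken: 1271 × 1/4 = 317.75
  yellow smooth: 1271 × 1/4 = 317.75
  yellow shrunken: 1271 × 1/4 = 317.75
Contribution of purple shrunken: (355 − 317.75)² / 317.75 = 4.3668

4.367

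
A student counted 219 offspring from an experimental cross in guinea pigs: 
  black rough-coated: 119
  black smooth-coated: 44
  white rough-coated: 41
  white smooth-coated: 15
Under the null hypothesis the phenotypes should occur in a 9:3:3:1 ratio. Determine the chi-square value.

0.478

Under the 9:3:3:1 hypothesis (Σ ratio = 16, N = 219):
  black rough-coated: 219 × 9/16 = 123.1875
  black smooth-coated: 219 × 3/16 = 41.0625
  white rough-coated: 219 × 3/16 = 41.0625
  white smooth-coated: 219 × 1/16 = 13.6875
χ² = Σ (O − E)² / E
  black rough-coated: (119 − 123.1875)² / 123.1875 = 0.1423
  black smooth-coated: (44 − 41.0625)² / 41.0625 = 0.2101
  white rough-coated: (41 − 41.0625)² / 41.0625 = 0.0001
  white smooth-coated: (15 − 13.6875)² / 13.6875 = 0.1259
χ² = 0.1423 + 0.2101 + 0.0001 + 0.1259 = 0.4784 ≈ 0.478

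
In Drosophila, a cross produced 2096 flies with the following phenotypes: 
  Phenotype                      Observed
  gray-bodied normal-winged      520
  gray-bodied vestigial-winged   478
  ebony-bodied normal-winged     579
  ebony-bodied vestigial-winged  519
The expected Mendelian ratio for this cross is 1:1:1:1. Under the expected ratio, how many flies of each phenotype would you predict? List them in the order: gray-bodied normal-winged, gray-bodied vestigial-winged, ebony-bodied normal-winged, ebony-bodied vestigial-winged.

The 1:1:1:1 ratio has 4 parts, so with N = 2096 the expected counts are:
  gray-bodied normal-winged: 2096 × 1/4 = 524
  gray-bodied vestigial-winged: 2096 × 1/4 = 524
  ebony-bodied normal-winged: 2096 × 1/4 = 524
  ebony-bodied vestigial-winged: 2096 × 1/4 = 524

524, 524, 524, 524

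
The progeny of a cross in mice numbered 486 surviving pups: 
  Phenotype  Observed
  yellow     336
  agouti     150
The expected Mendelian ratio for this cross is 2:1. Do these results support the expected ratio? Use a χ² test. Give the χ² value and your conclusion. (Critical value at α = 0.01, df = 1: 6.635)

1.333; consistent

Total ratio parts = 3. Expected numbers out of 486:
  yellow: 486 × 2/3 = 324
  agouti: 486 × 1/3 = 162
χ² = Σ (O − E)² / E
  yellow: (336 − 324)² / 324 = 0.4444
  agouti: (150 − 162)² / 162 = 0.8889
χ² = 0.4444 + 0.8889 = 1.3333 ≈ 1.333
Degrees of freedom = 2 − 1 = 1; critical value at α = 0.01 is 6.635.
Since 1.333 < 6.635, we fail to reject the null hypothesis — the data are consistent with the 2:1 ratio.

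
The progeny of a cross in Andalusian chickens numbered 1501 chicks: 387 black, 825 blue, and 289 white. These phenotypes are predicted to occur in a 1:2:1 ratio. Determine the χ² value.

Total ratio parts = 4. Expected numbers out of 1501:
  black: 1501 × 1/4 = 375.25
  blue: 1501 × 2/4 = 750.5
  white: 1501 × 1/4 = 375.25
χ² = Σ (O − E)² / E
  black: (387 − 375.25)² / 375.25 = 0.3679
  blue: (825 − 750.5)² / 750.5 = 7.3954
  white: (289 − 375.25)² / 375.25 = 19.8243
χ² = 0.3679 + 7.3954 + 19.8243 = 27.5876 ≈ 27.588

27.588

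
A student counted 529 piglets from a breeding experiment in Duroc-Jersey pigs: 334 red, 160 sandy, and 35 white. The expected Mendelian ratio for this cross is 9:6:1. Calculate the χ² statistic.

The 9:6:1 ratio has 16 parts, so with N = 529 the expected counts are:
  red: 529 × 9/16 = 297.5625
  sandy: 529 × 6/16 = 198.375
  white: 529 × 1/16 = 33.0625
χ² = Σ (O − E)² / E
  red: (334 − 297.5625)² / 297.5625 = 4.4619
  sandy: (160 − 198.375)² / 198.375 = 7.4235
  white: (35 − 33.0625)² / 33.0625 = 0.1135
χ² = 4.4619 + 7.4235 + 0.1135 = 11.9989 ≈ 11.999

11.999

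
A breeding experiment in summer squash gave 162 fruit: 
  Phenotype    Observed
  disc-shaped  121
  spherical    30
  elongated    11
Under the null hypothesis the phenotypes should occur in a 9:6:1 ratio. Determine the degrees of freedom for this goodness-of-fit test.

2

A goodness-of-fit test with 3 phenotype classes has df = 3 − 1 = 2.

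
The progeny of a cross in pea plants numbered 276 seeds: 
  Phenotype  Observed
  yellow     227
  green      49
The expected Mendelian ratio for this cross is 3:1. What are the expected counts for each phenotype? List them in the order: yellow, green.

Under the 3:1 hypothesis (Σ ratio = 4, N = 276):
  yellow: 276 × 3/4 = 207
  green: 276 × 1/4 = 69

207, 69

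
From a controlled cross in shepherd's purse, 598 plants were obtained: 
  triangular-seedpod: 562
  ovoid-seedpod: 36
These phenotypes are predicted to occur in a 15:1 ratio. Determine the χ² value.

0.054

The 15:1 ratio has 16 parts, so with N = 598 the expected counts are:
  triangular-seedpod: 598 × 15/16 = 560.625
  ovoid-seedpod: 598 × 1/16 = 37.375
χ² = Σ (O − E)² / E
  triangular-seedpod: (562 − 560.625)² / 560.625 = 0.0034
  ovoid-seedpod: (36 − 37.375)² / 37.375 = 0.0506
χ² = 0.0034 + 0.0506 = 0.054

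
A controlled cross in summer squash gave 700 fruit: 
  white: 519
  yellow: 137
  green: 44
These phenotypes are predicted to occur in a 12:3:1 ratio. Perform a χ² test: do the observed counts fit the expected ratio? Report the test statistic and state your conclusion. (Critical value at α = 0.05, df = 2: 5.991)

0.322; consistent

The 12:3:1 ratio has 16 parts, so with N = 700 the expected counts are:
  white: 700 × 12/16 = 525
  yellow: 700 × 3/16 = 131.25
  green: 700 × 1/16 = 43.75
χ² = Σ (O − E)² / E
  white: (519 − 525)² / 525 = 0.0686
  yellow: (137 − 131.25)² / 131.25 = 0.2519
  green: (44 − 43.75)² / 43.75 = 0.0014
χ² = 0.0686 + 0.2519 + 0.0014 = 0.3219 ≈ 0.322
Degrees of freedom = 3 − 1 = 2; critical value at α = 0.05 is 5.991.
Since 0.322 < 5.991, we fail to reject the null hypothesis — the data are consistent with the 12:3:1 ratio.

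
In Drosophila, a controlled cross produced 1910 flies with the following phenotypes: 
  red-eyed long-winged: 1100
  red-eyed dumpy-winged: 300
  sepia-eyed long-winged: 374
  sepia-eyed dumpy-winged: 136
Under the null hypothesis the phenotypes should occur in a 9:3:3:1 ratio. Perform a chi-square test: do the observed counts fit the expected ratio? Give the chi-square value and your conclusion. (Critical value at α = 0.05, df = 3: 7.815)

13.064; not consistent

Under the 9:3:3:1 hypothesis (Σ ratio = 16, N = 1910):
  red-eyed long-winged: 1910 × 9/16 = 1074.375
  red-eyed dumpy-winged: 1910 × 3/16 = 358.125
  sepia-eyed long-winged: 1910 × 3/16 = 358.125
  sepia-eyed dumpy-winged: 1910 × 1/16 = 119.375
χ² = Σ (O − E)² / E
  red-eyed long-winged: (1100 − 1074.375)² / 1074.375 = 0.6112
  red-eyed dumpy-winged: (300 − 358.125)² / 358.125 = 9.4339
  sepia-eyed long-winged: (374 − 358.125)² / 358.125 = 0.7037
  sepia-eyed dumpy-winged: (136 − 119.375)² / 119.375 = 2.3153
χ² = 0.6112 + 9.4339 + 0.7037 + 2.3153 = 13.0641 ≈ 13.064
Degrees of freedom = 4 − 1 = 3; critical value at α = 0.05 is 7.815.
Since 13.064 > 7.815, we reject the null hypothesis — the data do not fit the 9:3:3:1 ratio.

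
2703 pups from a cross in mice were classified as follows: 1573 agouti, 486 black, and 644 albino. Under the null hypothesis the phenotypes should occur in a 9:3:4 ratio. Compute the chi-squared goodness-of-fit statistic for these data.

4.164

Total ratio parts = 16. Expected numbers out of 2703:
  agouti: 2703 × 9/16 = 1520.4375
  black: 2703 × 3/16 = 506.8125
  albino: 2703 × 4/16 = 675.75
χ² = Σ (O − E)² / E
  agouti: (1573 − 1520.4375)² / 1520.4375 = 1.8171
  black: (486 − 506.8125)² / 506.8125 = 0.8547
  albino: (644 − 675.75)² / 675.75 = 1.4918
χ² = 1.8171 + 0.8547 + 1.4918 = 4.1636 ≈ 4.164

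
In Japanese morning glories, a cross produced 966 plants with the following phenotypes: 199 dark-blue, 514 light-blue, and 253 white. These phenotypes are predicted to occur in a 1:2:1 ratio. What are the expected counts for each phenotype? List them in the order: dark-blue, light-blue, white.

The 1:2:1 ratio has 4 parts, so with N = 966 the expected counts are:
  dark-blue: 966 × 1/4 = 241.5
  light-blue: 966 × 2/4 = 483
  white: 966 × 1/4 = 241.5

241.5, 483, 241.5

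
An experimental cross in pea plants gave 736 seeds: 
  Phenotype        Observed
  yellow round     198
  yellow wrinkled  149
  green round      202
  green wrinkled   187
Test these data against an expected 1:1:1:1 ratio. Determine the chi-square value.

9.533

Under the 1:1:1:1 hypothesis (Σ ratio = 4, N = 736):
  yellow round: 736 × 1/4 = 184
  yellow wrinkled: 736 × 1/4 = 184
  green round: 736 × 1/4 = 184
  green wrinkled: 736 × 1/4 = 184
χ² = Σ (O − E)² / E
  yellow round: (198 − 184)² / 184 = 1.0652
  yellow wrinkled: (149 − 184)² / 184 = 6.6576
  green round: (202 − 184)² / 184 = 1.7609
  green wrinkled: (187 − 184)² / 184 = 0.0489
χ² = 1.0652 + 6.6576 + 1.7609 + 0.0489 = 9.5326 ≈ 9.533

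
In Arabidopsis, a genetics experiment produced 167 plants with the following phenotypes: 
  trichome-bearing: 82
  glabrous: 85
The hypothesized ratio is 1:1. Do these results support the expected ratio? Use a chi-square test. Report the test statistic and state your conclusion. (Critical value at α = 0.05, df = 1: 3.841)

Under the 1:1 hypothesis (Σ ratio = 2, N = 167):
  trichome-bearing: 167 × 1/2 = 83.5
  glabrous: 167 × 1/2 = 83.5
χ² = Σ (O − E)² / E
  trichome-bearing: (82 − 83.5)² / 83.5 = 0.0269
  glabrous: (85 − 83.5)² / 83.5 = 0.0269
χ² = 0.0269 + 0.0269 = 0.0538 ≈ 0.054
Degrees of freedom = 2 − 1 = 1; critical value at α = 0.05 is 3.841.
Since 0.054 < 3.841, we fail to reject the null hypothesis — the data are consistent with the 1:1 ratio.

0.054; consistent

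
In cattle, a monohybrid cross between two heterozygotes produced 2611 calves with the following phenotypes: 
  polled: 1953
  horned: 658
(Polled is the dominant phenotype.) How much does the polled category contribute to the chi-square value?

For a monohybrid cross between heterozygotes with complete dominance, the expected phenotypic ratio is 3:1.
Total ratio parts = 4. Expected numbers out of 2611:
  polled: 2611 × 3/4 = 1958.25
  horned: 2611 × 1/4 = 652.75
Contribution of polled: (1953 − 1958.25)² / 1958.25 = 0.0141

0.014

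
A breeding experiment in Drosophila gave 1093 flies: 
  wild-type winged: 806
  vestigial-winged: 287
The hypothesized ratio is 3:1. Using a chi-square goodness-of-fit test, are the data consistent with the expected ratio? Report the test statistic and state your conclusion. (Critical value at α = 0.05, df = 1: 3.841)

Under the 3:1 hypothesis (Σ ratio = 4, N = 1093):
  wild-type winged: 1093 × 3/4 = 819.75
  vestigial-winged: 1093 × 1/4 = 273.25
χ² = Σ (O − E)² / E
  wild-type winged: (806 − 819.75)² / 819.75 = 0.2306
  vestigial-winged: (287 − 273.25)² / 273.25 = 0.6919
χ² = 0.2306 + 0.6919 = 0.9225 ≈ 0.923
Degrees of freedom = 2 − 1 = 1; critical value at α = 0.05 is 3.841.
Since 0.923 < 3.841, we fail to reject the null hypothesis — the data are consistent with the 3:1 ratio.

0.923; consistent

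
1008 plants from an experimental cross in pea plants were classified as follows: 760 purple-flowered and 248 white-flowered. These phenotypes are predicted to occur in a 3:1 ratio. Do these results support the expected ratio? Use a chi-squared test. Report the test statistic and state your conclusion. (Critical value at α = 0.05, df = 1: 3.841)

Expected counts for N = 1008 under a 3:1 ratio (total parts = 4):
  purple-flowered: 1008 × 3/4 = 756
  white-flowered: 1008 × 1/4 = 252
χ² = Σ (O − E)² / E
  purple-flowered: (760 − 756)² / 756 = 0.0212
  white-flowered: (248 − 252)² / 252 = 0.0635
χ² = 0.0212 + 0.0635 = 0.0847 ≈ 0.085
Degrees of freedom = 2 − 1 = 1; critical value at α = 0.05 is 3.841.
Since 0.085 < 3.841, we fail to reject the null hypothesis — the data are consistent with the 3:1 ratio.

0.085; consistent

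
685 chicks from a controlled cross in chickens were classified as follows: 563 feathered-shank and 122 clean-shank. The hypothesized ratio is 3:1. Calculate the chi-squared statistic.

18.885

The 3:1 ratio has 4 parts, so with N = 685 the expected counts are:
  feathered-shank: 685 × 3/4 = 513.75
  clean-shank: 685 × 1/4 = 171.25
χ² = Σ (O − E)² / E
  feathered-shank: (563 − 513.75)² / 513.75 = 4.7213
  clean-shank: (122 − 171.25)² / 171.25 = 14.1639
χ² = 4.7213 + 14.1639 = 18.8852 ≈ 18.885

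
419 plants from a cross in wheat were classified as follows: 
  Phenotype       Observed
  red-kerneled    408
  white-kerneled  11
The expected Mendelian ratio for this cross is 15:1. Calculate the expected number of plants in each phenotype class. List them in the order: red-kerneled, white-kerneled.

The 15:1 ratio has 16 parts, so with N = 419 the expected counts are:
  red-kerneled: 419 × 15/16 = 392.8125
  white-kerneled: 419 × 1/16 = 26.1875

392.8125, 26.1875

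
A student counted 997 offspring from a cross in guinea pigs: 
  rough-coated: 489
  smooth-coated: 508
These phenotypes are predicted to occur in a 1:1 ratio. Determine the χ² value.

0.362

Expected counts for N = 997 under a 1:1 ratio (total parts = 2):
  rough-coated: 997 × 1/2 = 498.5
  smooth-coated: 997 × 1/2 = 498.5
χ² = Σ (O − E)² / E
  rough-coated: (489 − 498.5)² / 498.5 = 0.1810
  smooth-coated: (508 − 498.5)² / 498.5 = 0.1810
χ² = 0.1810 + 0.1810 = 0.362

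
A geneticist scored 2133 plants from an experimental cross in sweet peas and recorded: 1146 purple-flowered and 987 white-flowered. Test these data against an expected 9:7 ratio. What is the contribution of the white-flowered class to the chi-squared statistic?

3.103

Under the 9:7 hypothesis (Σ ratio = 16, N = 2133):
  purple-flowered: 2133 × 9/16 = 1199.8125
  white-flowered: 2133 × 7/16 = 933.1875
Contribution of white-flowered: (987 − 933.1875)² / 933.1875 = 3.1031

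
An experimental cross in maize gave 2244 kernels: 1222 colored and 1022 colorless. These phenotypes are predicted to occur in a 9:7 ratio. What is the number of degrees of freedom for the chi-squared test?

A goodness-of-fit test with 2 phenotype classes has df = 2 − 1 = 1.

1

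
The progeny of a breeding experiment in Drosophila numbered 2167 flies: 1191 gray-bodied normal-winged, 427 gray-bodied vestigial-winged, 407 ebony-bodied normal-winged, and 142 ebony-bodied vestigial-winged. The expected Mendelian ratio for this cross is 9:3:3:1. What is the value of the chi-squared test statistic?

The 9:3:3:1 ratio has 16 parts, so with N = 2167 the expected counts are:
  gray-bodied normal-winged: 2167 × 9/16 = 1218.9375
  gray-bodied vestigial-winged: 2167 × 3/16 = 406.3125
  ebony-bodied normal-winged: 2167 × 3/16 = 406.3125
  ebony-bodied vestigial-winged: 2167 × 1/16 = 135.4375
χ² = Σ (O − E)² / E
  gray-bodied normal-winged: (1191 − 1218.9375)² / 1218.9375 = 0.6403
  gray-bodied vestigial-winged: (427 − 406.3125)² / 406.3125 = 1.0533
  ebony-bodied normal-winged: (407 − 406.3125)² / 406.3125 = 0.0012
  ebony-bodied vestigial-winged: (142 − 135.4375)² / 135.4375 = 0.3180
χ² = 0.6403 + 1.0533 + 0.0012 + 0.3180 = 2.0128 ≈ 2.013

2.013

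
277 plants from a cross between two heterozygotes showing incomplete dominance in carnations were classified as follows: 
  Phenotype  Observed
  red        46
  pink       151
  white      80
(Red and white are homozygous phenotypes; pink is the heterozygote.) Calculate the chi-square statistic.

10.603

With incomplete dominance, a heterozygote × heterozygote cross gives a 1:2:1 phenotypic ratio.
The 1:2:1 ratio has 4 parts, so with N = 277 the expected counts are:
  red: 277 × 1/4 = 69.25
  pink: 277 × 2/4 = 138.5
  white: 277 × 1/4 = 69.25
χ² = Σ (O − E)² / E
  red: (46 − 69.25)² / 69.25 = 7.8060
  pink: (151 − 138.5)² / 138.5 = 1.1282
  white: (80 − 69.25)² / 69.25 = 1.6688
χ² = 7.8060 + 1.1282 + 1.6688 = 10.603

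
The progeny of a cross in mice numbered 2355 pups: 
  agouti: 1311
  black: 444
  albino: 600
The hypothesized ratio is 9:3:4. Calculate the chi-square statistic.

0.370

Total ratio parts = 16. Expected numbers out of 2355:
  agouti: 2355 × 9/16 = 1324.6875
  black: 2355 × 3/16 = 441.5625
  albino: 2355 × 4/16 = 588.75
χ² = Σ (O − E)² / E
  agouti: (1311 − 1324.6875)² / 1324.6875 = 0.1414
  black: (444 − 441.5625)² / 441.5625 = 0.0135
  albino: (600 − 588.75)² / 588.75 = 0.2150
χ² = 0.1414 + 0.0135 + 0.2150 = 0.3699 ≈ 0.370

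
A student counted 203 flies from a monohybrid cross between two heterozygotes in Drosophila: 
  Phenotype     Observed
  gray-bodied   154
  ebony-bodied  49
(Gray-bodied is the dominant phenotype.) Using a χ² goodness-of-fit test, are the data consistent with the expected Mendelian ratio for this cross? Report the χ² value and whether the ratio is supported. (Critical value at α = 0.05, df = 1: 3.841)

0.080; consistent

For a monohybrid cross between heterozygotes with complete dominance, the expected phenotypic ratio is 3:1.
Total ratio parts = 4. Expected numbers out of 203:
  gray-bodied: 203 × 3/4 = 152.25
  ebony-bodied: 203 × 1/4 = 50.75
χ² = Σ (O − E)² / E
  gray-bodied: (154 − 152.25)² / 152.25 = 0.0201
  ebony-bodied: (49 − 50.75)² / 50.75 = 0.0603
χ² = 0.0201 + 0.0603 = 0.0804 ≈ 0.080
Degrees of freedom = 2 − 1 = 1; critical value at α = 0.05 is 3.841.
Since 0.080 < 3.841, we fail to reject the null hypothesis — the data are consistent with the 3:1 ratio.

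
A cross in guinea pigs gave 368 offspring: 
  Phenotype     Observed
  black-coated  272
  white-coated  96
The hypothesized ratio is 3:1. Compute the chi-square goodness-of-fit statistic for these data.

Total ratio parts = 4. Expected numbers out of 368:
  black-coated: 368 × 3/4 = 276
  white-coated: 368 × 1/4 = 92
χ² = Σ (O − E)² / E
  black-coated: (272 − 276)² / 276 = 0.0580
  white-coated: (96 − 92)² / 92 = 0.1739
χ² = 0.0580 + 0.1739 = 0.2319 ≈ 0.232

0.232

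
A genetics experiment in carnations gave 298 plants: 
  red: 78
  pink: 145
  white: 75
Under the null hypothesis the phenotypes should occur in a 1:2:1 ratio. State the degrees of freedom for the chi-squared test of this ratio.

2

A goodness-of-fit test with 3 phenotype classes has df = 3 − 1 = 2.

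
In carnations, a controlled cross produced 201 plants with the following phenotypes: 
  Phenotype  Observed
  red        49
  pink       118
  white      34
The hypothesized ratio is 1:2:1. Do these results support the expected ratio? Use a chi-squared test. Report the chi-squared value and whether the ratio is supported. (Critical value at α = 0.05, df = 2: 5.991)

8.333; not consistent

Expected counts for N = 201 under a 1:2:1 ratio (total parts = 4):
  red: 201 × 1/4 = 50.25
  pink: 201 × 2/4 = 100.5
  white: 201 × 1/4 = 50.25
χ² = Σ (O − E)² / E
  red: (49 − 50.25)² / 50.25 = 0.0311
  pink: (118 − 100.5)² / 100.5 = 3.0473
  white: (34 − 50.25)² / 50.25 = 5.2550
χ² = 0.0311 + 3.0473 + 5.2550 = 8.3334 ≈ 8.333
Degrees of freedom = 3 − 1 = 2; critical value at α = 0.05 is 5.991.
Since 8.333 > 5.991, we reject the null hypothesis — the data do not fit the 1:2:1 ratio.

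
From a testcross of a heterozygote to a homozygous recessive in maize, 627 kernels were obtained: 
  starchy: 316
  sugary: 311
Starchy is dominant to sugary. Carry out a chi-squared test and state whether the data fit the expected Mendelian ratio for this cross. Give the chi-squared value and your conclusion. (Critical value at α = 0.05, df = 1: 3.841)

A testcross of a heterozygote (Aa × aa) gives a 1:1 phenotypic ratio.
Total ratio parts = 2. Expected numbers out of 627:
  starchy: 627 × 1/2 = 313.5
  sugary: 627 × 1/2 = 313.5
χ² = Σ (O − E)² / E
  starchy: (316 − 313.5)² / 313.5 = 0.0199
  sugary: (311 − 313.5)² / 313.5 = 0.0199
χ² = 0.0199 + 0.0199 = 0.0398 ≈ 0.040
Degrees of freedom = 2 − 1 = 1; critical value at α = 0.05 is 3.841.
Since 0.040 < 3.841, we fail to reject the null hypothesis — the data are consistent with the 1:1 ratio.

0.040; consistent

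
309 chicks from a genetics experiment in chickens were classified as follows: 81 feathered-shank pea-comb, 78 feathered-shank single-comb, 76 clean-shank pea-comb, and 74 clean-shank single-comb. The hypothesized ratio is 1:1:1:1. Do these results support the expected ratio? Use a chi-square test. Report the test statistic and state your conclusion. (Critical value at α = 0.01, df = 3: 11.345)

0.346; consistent

Under the 1:1:1:1 hypothesis (Σ ratio = 4, N = 309):
  feathered-shank pea-comb: 309 × 1/4 = 77.25
  feathered-shank single-comb: 309 × 1/4 = 77.25
  clean-shank pea-comb: 309 × 1/4 = 77.25
  clean-shank single-comb: 309 × 1/4 = 77.25
χ² = Σ (O − E)² / E
  feathered-shank pea-comb: (81 − 77.25)² / 77.25 = 0.1820
  feathered-shank single-comb: (78 − 77.25)² / 77.25 = 0.0073
  clean-shank pea-comb: (76 − 77.25)² / 77.25 = 0.0202
  clean-shank single-comb: (74 − 77.25)² / 77.25 = 0.1367
χ² = 0.1820 + 0.0073 + 0.0202 + 0.1367 = 0.3462 ≈ 0.346
Degrees of freedom = 4 − 1 = 3; critical value at α = 0.01 is 11.345.
Since 0.346 < 11.345, we fail to reject the null hypothesis — the data are consistent with the 1:1:1:1 ratio.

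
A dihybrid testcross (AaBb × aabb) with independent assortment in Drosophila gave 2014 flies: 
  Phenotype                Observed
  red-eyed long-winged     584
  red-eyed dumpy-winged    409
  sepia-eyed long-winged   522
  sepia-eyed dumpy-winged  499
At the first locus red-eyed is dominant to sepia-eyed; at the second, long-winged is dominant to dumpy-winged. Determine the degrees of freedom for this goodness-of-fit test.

A dihybrid testcross with independent assortment gives a 1:1:1:1 ratio.
A goodness-of-fit test with 4 phenotype classes has df = 4 − 1 = 3.

3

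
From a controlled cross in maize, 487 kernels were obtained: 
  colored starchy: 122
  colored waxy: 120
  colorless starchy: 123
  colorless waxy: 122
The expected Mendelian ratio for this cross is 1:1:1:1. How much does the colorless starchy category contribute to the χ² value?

0.013

Under the 1:1:1:1 hypothesis (Σ ratio = 4, N = 487):
  colored starchy: 487 × 1/4 = 121.75
  colored waxy: 487 × 1/4 = 121.75
  colorless starchy: 487 × 1/4 = 121.75
  colorless waxy: 487 × 1/4 = 121.75
Contribution of colorless starchy: (123 − 121.75)² / 121.75 = 0.0128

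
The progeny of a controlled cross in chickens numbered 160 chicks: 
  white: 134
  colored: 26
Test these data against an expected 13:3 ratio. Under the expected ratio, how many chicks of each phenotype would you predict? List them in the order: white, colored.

130, 30

The 13:3 ratio has 16 parts, so with N = 160 the expected counts are:
  white: 160 × 13/16 = 130
  colored: 160 × 3/16 = 30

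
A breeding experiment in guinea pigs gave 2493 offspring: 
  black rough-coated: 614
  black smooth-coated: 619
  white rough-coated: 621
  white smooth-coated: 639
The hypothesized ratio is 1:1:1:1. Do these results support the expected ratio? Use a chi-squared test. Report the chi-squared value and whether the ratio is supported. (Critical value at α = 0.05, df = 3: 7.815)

The 1:1:1:1 ratio has 4 parts, so with N = 2493 the expected counts are:
  black rough-coated: 2493 × 1/4 = 623.25
  black smooth-coated: 2493 × 1/4 = 623.25
  white rough-coated: 2493 × 1/4 = 623.25
  white smooth-coated: 2493 × 1/4 = 623.25
χ² = Σ (O − E)² / E
  black rough-coated: (614 − 623.25)² / 623.25 = 0.1373
  black smooth-coated: (619 − 623.25)² / 623.25 = 0.0290
  white rough-coated: (621 − 623.25)² / 623.25 = 0.0081
  white smooth-coated: (639 − 623.25)² / 623.25 = 0.3980
χ² = 0.1373 + 0.0290 + 0.0081 + 0.3980 = 0.5724 ≈ 0.572
Degrees of freedom = 4 − 1 = 3; critical value at α = 0.05 is 7.815.
Since 0.572 < 7.815, we fail to reject the null hypothesis — the data are consistent with the 1:1:1:1 ratio.

0.572; consistent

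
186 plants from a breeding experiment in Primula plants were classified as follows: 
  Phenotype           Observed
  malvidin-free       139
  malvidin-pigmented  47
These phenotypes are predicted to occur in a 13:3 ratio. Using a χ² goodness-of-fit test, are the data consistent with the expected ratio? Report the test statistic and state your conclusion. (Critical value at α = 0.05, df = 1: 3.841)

Expected counts for N = 186 under a 13:3 ratio (total parts = 16):
  malvidin-free: 186 × 13/16 = 151.125
  malvidin-pigmented: 186 × 3/16 = 34.875
χ² = Σ (O − E)² / E
  malvidin-free: (139 − 151.125)² / 151.125 = 0.9728
  malvidin-pigmented: (47 − 34.875)² / 34.875 = 4.2155
χ² = 0.9728 + 4.2155 = 5.1883 ≈ 5.188
Degrees of freedom = 2 − 1 = 1; critical value at α = 0.05 is 3.841.
Since 5.188 > 3.841, we reject the null hypothesis — the data do not fit the 13:3 ratio.

5.188; not consistent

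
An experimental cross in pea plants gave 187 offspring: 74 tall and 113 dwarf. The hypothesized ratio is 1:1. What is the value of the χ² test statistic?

8.134

Expected counts for N = 187 under a 1:1 ratio (total parts = 2):
  tall: 187 × 1/2 = 93.5
  dwarf: 187 × 1/2 = 93.5
χ² = Σ (O − E)² / E
  tall: (74 − 93.5)² / 93.5 = 4.0668
  dwarf: (113 − 93.5)² / 93.5 = 4.0668
χ² = 4.0668 + 4.0668 = 8.1336 ≈ 8.134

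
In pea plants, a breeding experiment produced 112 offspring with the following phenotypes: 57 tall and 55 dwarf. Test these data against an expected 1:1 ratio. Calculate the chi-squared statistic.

0.036

The 1:1 ratio has 2 parts, so with N = 112 the expected counts are:
  tall: 112 × 1/2 = 56
  dwarf: 112 × 1/2 = 56
χ² = Σ (O − E)² / E
  tall: (57 − 56)² / 56 = 0.0179
  dwarf: (55 − 56)² / 56 = 0.0179
χ² = 0.0179 + 0.0179 = 0.0358 ≈ 0.036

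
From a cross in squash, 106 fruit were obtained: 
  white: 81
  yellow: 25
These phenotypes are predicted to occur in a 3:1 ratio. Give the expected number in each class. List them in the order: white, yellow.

79.5, 26.5

Under the 3:1 hypothesis (Σ ratio = 4, N = 106):
  white: 106 × 3/4 = 79.5
  yellow: 106 × 1/4 = 26.5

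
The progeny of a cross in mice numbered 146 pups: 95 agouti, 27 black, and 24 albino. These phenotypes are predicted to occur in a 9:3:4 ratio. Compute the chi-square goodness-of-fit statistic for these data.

The 9:3:4 ratio has 16 parts, so with N = 146 the expected counts are:
  agouti: 146 × 9/16 = 82.125
  black: 146 × 3/16 = 27.375
  albino: 146 × 4/16 = 36.5
χ² = Σ (O − E)² / E
  agouti: (95 − 82.125)² / 82.125 = 2.0185
  black: (27 − 27.375)² / 27.375 = 0.0051
  albino: (24 − 36.5)² / 36.5 = 4.2808
χ² = 2.0185 + 0.0051 + 4.2808 = 6.3044 ≈ 6.304

6.304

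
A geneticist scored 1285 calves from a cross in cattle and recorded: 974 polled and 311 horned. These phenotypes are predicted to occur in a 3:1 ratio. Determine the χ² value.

0.436

Under the 3:1 hypothesis (Σ ratio = 4, N = 1285):
  polled: 1285 × 3/4 = 963.75
  horned: 1285 × 1/4 = 321.25
χ² = Σ (O − E)² / E
  polled: (974 − 963.75)² / 963.75 = 0.1090
  horned: (311 − 321.25)² / 321.25 = 0.3270
χ² = 0.1090 + 0.3270 = 0.436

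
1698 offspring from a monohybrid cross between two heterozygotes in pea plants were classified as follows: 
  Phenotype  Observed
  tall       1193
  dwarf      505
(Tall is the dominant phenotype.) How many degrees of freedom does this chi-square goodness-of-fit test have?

1

For a monohybrid cross between heterozygotes with complete dominance, the expected phenotypic ratio is 3:1.
A goodness-of-fit test with 2 phenotype classes has df = 2 − 1 = 1.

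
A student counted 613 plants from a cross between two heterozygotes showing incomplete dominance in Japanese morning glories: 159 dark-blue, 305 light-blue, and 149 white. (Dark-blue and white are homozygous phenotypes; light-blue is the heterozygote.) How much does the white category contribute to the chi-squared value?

With incomplete dominance, a heterozygote × heterozygote cross gives a 1:2:1 phenotypic ratio.
Expected counts for N = 613 under a 1:2:1 ratio (total parts = 4):
  dark-blue: 613 × 1/4 = 153.25
  light-blue: 613 × 2/4 = 306.5
  white: 613 × 1/4 = 153.25
Contribution of white: (149 − 153.25)² / 153.25 = 0.1179

0.118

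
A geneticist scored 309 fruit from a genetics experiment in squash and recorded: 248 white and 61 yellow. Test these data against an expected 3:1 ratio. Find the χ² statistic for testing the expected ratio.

The 3:1 ratio has 4 parts, so with N = 309 the expected counts are:
  white: 309 × 3/4 = 231.75
  yellow: 309 × 1/4 = 77.25
χ² = Σ (O − E)² / E
  white: (248 − 231.75)² / 231.75 = 1.1394
  yellow: (61 − 77.25)² / 77.25 = 3.4183
χ² = 1.1394 + 3.4183 = 4.5577 ≈ 4.558

4.558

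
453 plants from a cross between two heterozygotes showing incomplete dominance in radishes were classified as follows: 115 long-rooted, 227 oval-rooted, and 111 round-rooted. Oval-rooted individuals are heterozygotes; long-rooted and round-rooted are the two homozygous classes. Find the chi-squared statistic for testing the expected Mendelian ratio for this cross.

With incomplete dominance, a heterozygote × heterozygote cross gives a 1:2:1 phenotypic ratio.
Under the 1:2:1 hypothesis (Σ ratio = 4, N = 453):
  long-rooted: 453 × 1/4 = 113.25
  oval-rooted: 453 × 2/4 = 226.5
  round-rooted: 453 × 1/4 = 113.25
χ² = Σ (O − E)² / E
  long-rooted: (115 − 113.25)² / 113.25 = 0.0270
  oval-rooted: (227 − 226.5)² / 226.5 = 0.0011
  round-rooted: (111 − 113.25)² / 113.25 = 0.0447
χ² = 0.0270 + 0.0011 + 0.0447 = 0.0728 ≈ 0.073

0.073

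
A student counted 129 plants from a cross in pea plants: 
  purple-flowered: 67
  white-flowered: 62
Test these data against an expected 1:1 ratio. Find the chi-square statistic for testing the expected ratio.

0.194

Expected counts for N = 129 under a 1:1 ratio (total parts = 2):
  purple-flowered: 129 × 1/2 = 64.5
  white-flowered: 129 × 1/2 = 64.5
χ² = Σ (O − E)² / E
  purple-flowered: (67 − 64.5)² / 64.5 = 0.0969
  white-flowered: (62 − 64.5)² / 64.5 = 0.0969
χ² = 0.0969 + 0.0969 = 0.1938 ≈ 0.194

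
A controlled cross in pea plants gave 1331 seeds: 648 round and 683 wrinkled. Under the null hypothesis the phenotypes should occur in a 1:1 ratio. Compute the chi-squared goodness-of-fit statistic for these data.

0.920

The 1:1 ratio has 2 parts, so with N = 1331 the expected counts are:
  round: 1331 × 1/2 = 665.5
  wrinkled: 1331 × 1/2 = 665.5
χ² = Σ (O − E)² / E
  round: (648 − 665.5)² / 665.5 = 0.4602
  wrinkled: (683 − 665.5)² / 665.5 = 0.4602
χ² = 0.4602 + 0.4602 = 0.9204 ≈ 0.920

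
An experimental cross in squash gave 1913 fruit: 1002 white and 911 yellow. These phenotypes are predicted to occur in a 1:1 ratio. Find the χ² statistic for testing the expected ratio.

Expected counts for N = 1913 under a 1:1 ratio (total parts = 2):
  white: 1913 × 1/2 = 956.5
  yellow: 1913 × 1/2 = 956.5
χ² = Σ (O − E)² / E
  white: (1002 − 956.5)² / 956.5 = 2.1644
  yellow: (911 − 956.5)² / 956.5 = 2.1644
χ² = 2.1644 + 2.1644 = 4.3288 ≈ 4.329

4.329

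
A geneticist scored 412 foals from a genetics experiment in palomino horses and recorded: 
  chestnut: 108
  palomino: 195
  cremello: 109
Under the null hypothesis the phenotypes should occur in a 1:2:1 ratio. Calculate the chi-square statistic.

Under the 1:2:1 hypothesis (Σ ratio = 4, N = 412):
  chestnut: 412 × 1/4 = 103
  palomino: 412 × 2/4 = 206
  cremello: 412 × 1/4 = 103
χ² = Σ (O − E)² / E
  chestnut: (108 − 103)² / 103 = 0.2427
  palomino: (195 − 206)² / 206 = 0.5874
  cremello: (109 − 103)² / 103 = 0.3495
χ² = 0.2427 + 0.5874 + 0.3495 = 1.1796 ≈ 1.180

1.180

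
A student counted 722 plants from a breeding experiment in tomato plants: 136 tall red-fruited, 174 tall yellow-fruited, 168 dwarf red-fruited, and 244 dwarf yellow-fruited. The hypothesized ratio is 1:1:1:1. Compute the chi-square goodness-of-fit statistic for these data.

34.410

Total ratio parts = 4. Expected numbers out of 722:
  tall red-fruited: 722 × 1/4 = 180.5
  tall yellow-fruited: 722 × 1/4 = 180.5
  dwarf red-fruited: 722 × 1/4 = 180.5
  dwarf yellow-fruited: 722 × 1/4 = 180.5
χ² = Σ (O − E)² / E
  tall red-fruited: (136 − 180.5)² / 180.5 = 10.9709
  tall yellow-fruited: (174 − 180.5)² / 180.5 = 0.2341
  dwarf red-fruited: (168 − 180.5)² / 180.5 = 0.8657
  dwarf yellow-fruited: (244 − 180.5)² / 180.5 = 22.3393
χ² = 10.9709 + 0.2341 + 0.8657 + 22.3393 = 34.410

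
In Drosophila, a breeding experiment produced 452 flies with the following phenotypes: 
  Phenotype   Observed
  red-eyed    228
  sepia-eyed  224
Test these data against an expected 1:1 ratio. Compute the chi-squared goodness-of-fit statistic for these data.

Expected counts for N = 452 under a 1:1 ratio (total parts = 2):
  red-eyed: 452 × 1/2 = 226
  sepia-eyed: 452 × 1/2 = 226
χ² = Σ (O − E)² / E
  red-eyed: (228 − 226)² / 226 = 0.0177
  sepia-eyed: (224 − 226)² / 226 = 0.0177
χ² = 0.0177 + 0.0177 = 0.0354 ≈ 0.035

0.035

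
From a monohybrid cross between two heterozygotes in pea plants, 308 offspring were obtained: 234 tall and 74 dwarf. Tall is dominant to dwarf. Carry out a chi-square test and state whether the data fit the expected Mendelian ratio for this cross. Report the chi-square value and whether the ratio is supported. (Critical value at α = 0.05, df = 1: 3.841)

For a monohybrid cross between heterozygotes with complete dominance, the expected phenotypic ratio is 3:1.
Expected counts for N = 308 under a 3:1 ratio (total parts = 4):
  tall: 308 × 3/4 = 231
  dwarf: 308 × 1/4 = 77
χ² = Σ (O − E)² / E
  tall: (234 − 231)² / 231 = 0.0390
  dwarf: (74 − 77)² / 77 = 0.1169
χ² = 0.0390 + 0.1169 = 0.1559 ≈ 0.156
Degrees of freedom = 2 − 1 = 1; critical value at α = 0.05 is 3.841.
Since 0.156 < 3.841, we fail to reject the null hypothesis — the data are consistent with the 3:1 ratio.

0.156; consistent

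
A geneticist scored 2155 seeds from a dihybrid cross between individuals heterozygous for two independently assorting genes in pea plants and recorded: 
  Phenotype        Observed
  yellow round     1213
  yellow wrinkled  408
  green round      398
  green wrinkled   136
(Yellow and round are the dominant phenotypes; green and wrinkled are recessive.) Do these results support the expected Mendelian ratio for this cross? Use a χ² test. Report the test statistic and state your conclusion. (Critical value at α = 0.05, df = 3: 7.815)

A dihybrid F₂ with independent assortment and complete dominance at both loci gives a 9:3:3:1 phenotypic ratio.
Expected counts for N = 2155 under a 9:3:3:1 ratio (total parts = 16):
  yellow round: 2155 × 9/16 = 1212.1875
  yellow wrinkled: 2155 × 3/16 = 404.0625
  green round: 2155 × 3/16 = 404.0625
  green wrinkled: 2155 × 1/16 = 134.6875
χ² = Σ (O − E)² / E
  yellow round: (1213 − 1212.1875)² / 1212.1875 = 0.0005
  yellow wrinkled: (408 − 404.0625)² / 404.0625 = 0.0384
  green round: (398 − 404.0625)² / 404.0625 = 0.0910
  green wrinkled: (136 − 134.6875)² / 134.6875 = 0.0128
χ² = 0.0005 + 0.0384 + 0.0910 + 0.0128 = 0.1427 ≈ 0.143
Degrees of freedom = 4 − 1 = 3; critical value at α = 0.05 is 7.815.
Since 0.143 < 7.815, we fail to reject the null hypothesis — the data are consistent with the 9:3:3:1 ratio.

0.143; consistent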